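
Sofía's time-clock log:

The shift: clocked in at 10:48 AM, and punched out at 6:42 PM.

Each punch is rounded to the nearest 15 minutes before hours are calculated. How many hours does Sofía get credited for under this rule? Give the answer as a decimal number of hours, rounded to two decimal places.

8.00 hours

The shift: in 10:48 AM→10:45 AM, out 6:42 PM→6:45 PM; 8 h 0 min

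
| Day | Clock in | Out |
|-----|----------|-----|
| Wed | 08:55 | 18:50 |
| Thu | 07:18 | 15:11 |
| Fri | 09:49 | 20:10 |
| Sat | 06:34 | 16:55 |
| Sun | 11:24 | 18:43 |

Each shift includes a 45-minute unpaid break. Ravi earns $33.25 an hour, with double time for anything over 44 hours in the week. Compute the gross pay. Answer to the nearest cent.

Wed: 08:55–18:50 = 9 h 55 min; less 45 min break → 9 h 10 min
Thu: 07:18–15:11 = 7 h 53 min; less 45 min break → 7 h 8 min
Fri: 09:49–20:10 = 10 h 21 min; less 45 min break → 9 h 36 min
Sat: 06:34–16:55 = 10 h 21 min; less 45 min break → 9 h 36 min
Sun: 11:24–18:43 = 7 h 19 min; less 45 min break → 6 h 34 min
Total worked: 42 h 4 min = 2524 min.
Regular 42 h 4 min = 2524 min at $33.25/h; overtime 0 h 0 min = 0 min at $66.50/h.
Pay = (2524 × $33.25 + 0 × $66.50) ÷ 60 = $1398.72.

$1398.72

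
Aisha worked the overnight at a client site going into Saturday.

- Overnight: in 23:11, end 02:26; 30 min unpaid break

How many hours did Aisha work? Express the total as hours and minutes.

2 h 45 min

Overnight: 23:11 → midnight = 0 h 49 min; midnight → 02:26 = 2 h 26 min; span 3 h 15 min; less 30 min break → 2 h 45 min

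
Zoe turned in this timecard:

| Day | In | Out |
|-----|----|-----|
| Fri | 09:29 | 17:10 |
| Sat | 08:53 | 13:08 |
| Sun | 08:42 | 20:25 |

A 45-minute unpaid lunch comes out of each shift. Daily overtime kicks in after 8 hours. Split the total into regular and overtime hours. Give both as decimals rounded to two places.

Regular 18.43 hours, overtime 2.97 hours

Fri: 09:29–17:10 = 7 h 41 min; less 45 min break → 6 h 56 min
Sat: 08:53–13:08 = 4 h 15 min; less 45 min break → 3 h 30 min
Sun: 08:42–20:25 = 11 h 43 min; less 45 min break → 10 h 58 min
Fri reg 6 h 56 min / OT 0 h 0 min; Sat reg 3 h 30 min / OT 0 h 0 min; Sun reg 8 h 0 min / OT 2 h 58 min.
Totals: regular 18 h 26 min, overtime 2 h 58 min.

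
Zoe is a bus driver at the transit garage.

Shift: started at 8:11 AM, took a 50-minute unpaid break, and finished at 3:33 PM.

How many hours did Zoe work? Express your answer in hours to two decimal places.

6.53 hours

Shift: 8:11 AM–3:33 PM = 7 h 22 min; less 50 min break → 6 h 32 min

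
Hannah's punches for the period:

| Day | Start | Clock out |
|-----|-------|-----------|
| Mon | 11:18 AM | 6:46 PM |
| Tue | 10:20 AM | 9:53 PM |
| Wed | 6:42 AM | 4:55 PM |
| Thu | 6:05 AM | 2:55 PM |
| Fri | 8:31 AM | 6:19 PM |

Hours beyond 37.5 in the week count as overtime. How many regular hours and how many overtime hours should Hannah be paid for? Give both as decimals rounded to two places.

Mon: 11:18 AM–6:46 PM = 7 h 28 min
Tue: 10:20 AM–9:53 PM = 11 h 33 min
Wed: 6:42 AM–4:55 PM = 10 h 13 min
Thu: 6:05 AM–2:55 PM = 8 h 50 min
Fri: 8:31 AM–6:19 PM = 9 h 48 min
Total worked: 47 h 52 min = 47.87 h.
Threshold 37.5 h → overtime 10 h 22 min, regular 37 h 30 min.

Regular 37.50 hours, overtime 10.37 hours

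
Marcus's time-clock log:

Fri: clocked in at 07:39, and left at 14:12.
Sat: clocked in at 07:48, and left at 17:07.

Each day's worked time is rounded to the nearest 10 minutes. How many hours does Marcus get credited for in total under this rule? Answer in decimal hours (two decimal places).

Fri: 07:39–14:12 = 6 h 33 min → rounds to 6 h 30 min
Sat: 07:48–17:07 = 9 h 19 min → rounds to 9 h 20 min
Total credited: 15 h 50 min.

15.83 hours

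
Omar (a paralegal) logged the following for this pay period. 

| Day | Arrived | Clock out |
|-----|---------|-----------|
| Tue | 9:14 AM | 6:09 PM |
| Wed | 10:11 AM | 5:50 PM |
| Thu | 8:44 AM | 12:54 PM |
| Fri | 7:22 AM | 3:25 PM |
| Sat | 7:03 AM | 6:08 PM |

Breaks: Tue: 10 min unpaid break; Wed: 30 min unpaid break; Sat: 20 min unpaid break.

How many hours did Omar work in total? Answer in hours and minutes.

Tue: 9:14 AM–6:09 PM = 8 h 55 min; less 10 min break → 8 h 45 min
Wed: 10:11 AM–5:50 PM = 7 h 39 min; less 30 min break → 7 h 9 min
Thu: 8:44 AM–12:54 PM = 4 h 10 min
Fri: 7:22 AM–3:25 PM = 8 h 3 min
Sat: 7:03 AM–6:08 PM = 11 h 5 min; less 20 min break → 10 h 45 min
Total: 8 h 45 min + 7 h 9 min + 4 h 10 min + 8 h 3 min + 10 h 45 min = 38 h 52 min.

38 h 52 min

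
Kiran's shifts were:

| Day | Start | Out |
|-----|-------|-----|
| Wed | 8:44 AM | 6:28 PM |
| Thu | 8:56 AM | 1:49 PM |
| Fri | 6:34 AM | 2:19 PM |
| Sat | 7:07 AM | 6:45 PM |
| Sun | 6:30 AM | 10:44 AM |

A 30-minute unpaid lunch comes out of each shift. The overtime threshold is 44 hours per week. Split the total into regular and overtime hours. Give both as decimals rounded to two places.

Wed: 8:44 AM–6:28 PM = 9 h 44 min; less 30 min break → 9 h 14 min
Thu: 8:56 AM–1:49 PM = 4 h 53 min; less 30 min break → 4 h 23 min
Fri: 6:34 AM–2:19 PM = 7 h 45 min; less 30 min break → 7 h 15 min
Sat: 7:07 AM–6:45 PM = 11 h 38 min; less 30 min break → 11 h 8 min
Sun: 6:30 AM–10:44 AM = 4 h 14 min; less 30 min break → 3 h 44 min
Total worked: 35 h 44 min = 35.73 h.
Threshold 44 h → overtime 0 h 0 min, regular 35 h 44 min.

Regular 35.73 hours, overtime 0.00 hours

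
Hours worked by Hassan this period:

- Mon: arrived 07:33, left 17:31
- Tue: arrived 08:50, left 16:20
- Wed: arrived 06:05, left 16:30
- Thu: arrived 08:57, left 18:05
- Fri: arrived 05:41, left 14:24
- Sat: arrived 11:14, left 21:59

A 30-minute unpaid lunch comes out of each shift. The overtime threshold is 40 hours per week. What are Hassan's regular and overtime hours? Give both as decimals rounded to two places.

Mon: 07:33–17:31 = 9 h 58 min; less 30 min break → 9 h 28 min
Tue: 08:50–16:20 = 7 h 30 min; less 30 min break → 7 h 0 min
Wed: 06:05–16:30 = 10 h 25 min; less 30 min break → 9 h 55 min
Thu: 08:57–18:05 = 9 h 8 min; less 30 min break → 8 h 38 min
Fri: 05:41–14:24 = 8 h 43 min; less 30 min break → 8 h 13 min
Sat: 11:14–21:59 = 10 h 45 min; less 30 min break → 10 h 15 min
Total worked: 53 h 29 min = 53.48 h.
Threshold 40 h → overtime 13 h 29 min, regular 40 h 0 min.

Regular 40.00 hours, overtime 13.48 hours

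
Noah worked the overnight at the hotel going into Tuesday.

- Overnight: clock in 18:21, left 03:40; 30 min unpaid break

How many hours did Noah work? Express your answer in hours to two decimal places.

8.82 hours

Overnight: 18:21 → midnight = 5 h 39 min; midnight → 03:40 = 3 h 40 min; span 9 h 19 min; less 30 min break → 8 h 49 min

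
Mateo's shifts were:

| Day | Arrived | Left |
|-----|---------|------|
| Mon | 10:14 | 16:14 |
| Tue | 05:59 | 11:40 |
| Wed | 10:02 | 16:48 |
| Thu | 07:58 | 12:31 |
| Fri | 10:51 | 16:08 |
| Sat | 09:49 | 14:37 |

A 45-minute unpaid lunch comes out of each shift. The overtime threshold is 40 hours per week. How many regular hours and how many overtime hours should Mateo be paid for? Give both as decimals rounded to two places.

Mon: 10:14–16:14 = 6 h 0 min; less 45 min break → 5 h 15 min
Tue: 05:59–11:40 = 5 h 41 min; less 45 min break → 4 h 56 min
Wed: 10:02–16:48 = 6 h 46 min; less 45 min break → 6 h 1 min
Thu: 07:58–12:31 = 4 h 33 min; less 45 min break → 3 h 48 min
Fri: 10:51–16:08 = 5 h 17 min; less 45 min break → 4 h 32 min
Sat: 09:49–14:37 = 4 h 48 min; less 45 min break → 4 h 3 min
Total worked: 28 h 35 min = 28.58 h.
Threshold 40 h → overtime 0 h 0 min, regular 28 h 35 min.

Regular 28.58 hours, overtime 0.00 hours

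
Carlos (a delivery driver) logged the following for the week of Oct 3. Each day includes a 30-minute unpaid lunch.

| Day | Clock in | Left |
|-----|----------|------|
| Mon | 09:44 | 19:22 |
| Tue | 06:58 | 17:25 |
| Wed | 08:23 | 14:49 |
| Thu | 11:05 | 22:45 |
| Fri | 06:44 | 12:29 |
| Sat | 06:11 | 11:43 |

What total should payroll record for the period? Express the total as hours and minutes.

Mon: 09:44–19:22 = 9 h 38 min; less 30 min break → 9 h 8 min
Tue: 06:58–17:25 = 10 h 27 min; less 30 min break → 9 h 57 min
Wed: 08:23–14:49 = 6 h 26 min; less 30 min break → 5 h 56 min
Thu: 11:05–22:45 = 11 h 40 min; less 30 min break → 11 h 10 min
Fri: 06:44–12:29 = 5 h 45 min; less 30 min break → 5 h 15 min
Sat: 06:11–11:43 = 5 h 32 min; less 30 min break → 5 h 2 min
Total: 9 h 8 min + 9 h 57 min + 5 h 56 min + 11 h 10 min + 5 h 15 min + 5 h 2 min = 46 h 28 min.

46 h 28 min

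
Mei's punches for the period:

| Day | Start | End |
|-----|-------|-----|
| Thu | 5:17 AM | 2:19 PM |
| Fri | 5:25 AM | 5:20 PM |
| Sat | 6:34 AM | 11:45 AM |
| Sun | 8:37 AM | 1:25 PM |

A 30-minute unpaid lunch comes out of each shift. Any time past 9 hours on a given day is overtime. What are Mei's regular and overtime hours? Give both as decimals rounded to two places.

Thu: 5:17 AM–2:19 PM = 9 h 2 min; less 30 min break → 8 h 32 min
Fri: 5:25 AM–5:20 PM = 11 h 55 min; less 30 min break → 11 h 25 min
Sat: 6:34 AM–11:45 AM = 5 h 11 min; less 30 min break → 4 h 41 min
Sun: 8:37 AM–1:25 PM = 4 h 48 min; less 30 min break → 4 h 18 min
Thu reg 8 h 32 min / OT 0 h 0 min; Fri reg 9 h 0 min / OT 2 h 25 min; Sat reg 4 h 41 min / OT 0 h 0 min; Sun reg 4 h 18 min / OT 0 h 0 min.
Totals: regular 26 h 31 min, overtime 2 h 25 min.

Regular 26.52 hours, overtime 2.42 hours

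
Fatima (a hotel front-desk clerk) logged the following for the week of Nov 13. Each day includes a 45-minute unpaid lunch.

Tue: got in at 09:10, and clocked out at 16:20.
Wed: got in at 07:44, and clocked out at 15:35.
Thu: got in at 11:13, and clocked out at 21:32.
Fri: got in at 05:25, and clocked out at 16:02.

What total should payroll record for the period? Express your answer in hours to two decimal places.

32.95 hours

Tue: 09:10–16:20 = 7 h 10 min; less 45 min break → 6 h 25 min
Wed: 07:44–15:35 = 7 h 51 min; less 45 min break → 7 h 6 min
Thu: 11:13–21:32 = 10 h 19 min; less 45 min break → 9 h 34 min
Fri: 05:25–16:02 = 10 h 37 min; less 45 min break → 9 h 52 min
Total: 6 h 25 min + 7 h 6 min + 9 h 34 min + 9 h 52 min = 32 h 57 min.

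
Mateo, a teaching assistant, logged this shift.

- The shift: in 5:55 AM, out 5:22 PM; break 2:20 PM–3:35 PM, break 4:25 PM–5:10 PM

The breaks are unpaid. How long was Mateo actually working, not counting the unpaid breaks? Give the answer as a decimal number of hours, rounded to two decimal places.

The shift: 5:55 AM–5:22 PM = 11 h 27 min; less 120 min break → 9 h 27 min

9.45 hours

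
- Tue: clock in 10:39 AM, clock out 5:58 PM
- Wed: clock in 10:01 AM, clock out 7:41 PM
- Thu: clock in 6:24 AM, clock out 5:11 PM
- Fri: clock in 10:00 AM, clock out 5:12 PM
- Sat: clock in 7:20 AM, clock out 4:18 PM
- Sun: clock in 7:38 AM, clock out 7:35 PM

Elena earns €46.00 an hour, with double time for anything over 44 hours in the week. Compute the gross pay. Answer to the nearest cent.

€3117.27

Tue: 10:39 AM–5:58 PM = 7 h 19 min
Wed: 10:01 AM–7:41 PM = 9 h 40 min
Thu: 6:24 AM–5:11 PM = 10 h 47 min
Fri: 10:00 AM–5:12 PM = 7 h 12 min
Sat: 7:20 AM–4:18 PM = 8 h 58 min
Sun: 7:38 AM–7:35 PM = 11 h 57 min
Total worked: 55 h 53 min = 3353 min.
Regular 44 h 0 min = 2640 min at €46.00/h; overtime 11 h 53 min = 713 min at €92.00/h.
Pay = (2640 × €46.00 + 713 × €92.00) ÷ 60 = €3117.27.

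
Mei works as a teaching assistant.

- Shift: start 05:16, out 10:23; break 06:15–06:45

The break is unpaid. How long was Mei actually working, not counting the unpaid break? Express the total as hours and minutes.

4 h 37 min

Shift: 05:16–10:23 = 5 h 7 min; less 30 min break → 4 h 37 min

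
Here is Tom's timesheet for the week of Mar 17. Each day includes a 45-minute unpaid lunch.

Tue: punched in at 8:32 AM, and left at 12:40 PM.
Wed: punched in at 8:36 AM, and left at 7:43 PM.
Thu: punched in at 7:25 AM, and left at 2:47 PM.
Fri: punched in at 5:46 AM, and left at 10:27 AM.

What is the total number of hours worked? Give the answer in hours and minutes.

Tue: 8:32 AM–12:40 PM = 4 h 8 min; less 45 min break → 3 h 23 min
Wed: 8:36 AM–7:43 PM = 11 h 7 min; less 45 min break → 10 h 22 min
Thu: 7:25 AM–2:47 PM = 7 h 22 min; less 45 min break → 6 h 37 min
Fri: 5:46 AM–10:27 AM = 4 h 41 min; less 45 min break → 3 h 56 min
Total: 3 h 23 min + 10 h 22 min + 6 h 37 min + 3 h 56 min = 24 h 18 min.

24 h 18 min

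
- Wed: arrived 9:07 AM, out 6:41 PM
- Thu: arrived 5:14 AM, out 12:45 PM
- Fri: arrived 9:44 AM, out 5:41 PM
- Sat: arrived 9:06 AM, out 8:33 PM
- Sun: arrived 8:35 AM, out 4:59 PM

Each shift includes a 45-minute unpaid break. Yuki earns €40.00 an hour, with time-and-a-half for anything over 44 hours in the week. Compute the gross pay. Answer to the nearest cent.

€1645.33

Wed: 9:07 AM–6:41 PM = 9 h 34 min; less 45 min break → 8 h 49 min
Thu: 5:14 AM–12:45 PM = 7 h 31 min; less 45 min break → 6 h 46 min
Fri: 9:44 AM–5:41 PM = 7 h 57 min; less 45 min break → 7 h 12 min
Sat: 9:06 AM–8:33 PM = 11 h 27 min; less 45 min break → 10 h 42 min
Sun: 8:35 AM–4:59 PM = 8 h 24 min; less 45 min break → 7 h 39 min
Total worked: 41 h 8 min = 2468 min.
Regular 41 h 8 min = 2468 min at €40.00/h; overtime 0 h 0 min = 0 min at €60.00/h.
Pay = (2468 × €40.00 + 0 × €60.00) ÷ 60 = €1645.33.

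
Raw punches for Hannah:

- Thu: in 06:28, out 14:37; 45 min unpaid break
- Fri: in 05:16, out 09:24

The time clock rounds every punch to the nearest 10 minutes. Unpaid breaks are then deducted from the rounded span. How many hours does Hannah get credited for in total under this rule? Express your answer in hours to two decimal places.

11.42 hours

Thu: in 06:28→06:30, out 14:37→14:40; 8 h 10 min − 45 min = 7 h 25 min
Fri: in 05:16→05:20, out 09:24→09:20; 4 h 0 min
Total credited: 11 h 25 min.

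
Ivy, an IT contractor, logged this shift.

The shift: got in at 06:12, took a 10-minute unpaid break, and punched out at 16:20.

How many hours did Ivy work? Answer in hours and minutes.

The shift: 06:12–16:20 = 10 h 8 min; less 10 min break → 9 h 58 min

9 h 58 min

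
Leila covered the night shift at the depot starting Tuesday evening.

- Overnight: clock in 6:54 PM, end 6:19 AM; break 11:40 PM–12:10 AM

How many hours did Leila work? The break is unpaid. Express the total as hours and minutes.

10 h 55 min

Overnight: 6:54 PM → midnight = 5 h 6 min; midnight → 6:19 AM = 6 h 19 min; span 11 h 25 min; less 30 min break → 10 h 55 min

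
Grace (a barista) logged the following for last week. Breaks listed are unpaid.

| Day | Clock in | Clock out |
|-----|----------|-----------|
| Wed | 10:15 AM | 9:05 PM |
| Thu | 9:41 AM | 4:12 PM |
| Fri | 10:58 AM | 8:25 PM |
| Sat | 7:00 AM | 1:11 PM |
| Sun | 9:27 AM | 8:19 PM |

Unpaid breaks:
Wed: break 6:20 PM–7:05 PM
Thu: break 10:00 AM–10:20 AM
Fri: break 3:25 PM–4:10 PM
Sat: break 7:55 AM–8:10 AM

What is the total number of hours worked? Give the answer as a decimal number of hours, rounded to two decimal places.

Wed: 10:15 AM–9:05 PM = 10 h 50 min; less 45 min break → 10 h 5 min
Thu: 9:41 AM–4:12 PM = 6 h 31 min; less 20 min break → 6 h 11 min
Fri: 10:58 AM–8:25 PM = 9 h 27 min; less 45 min break → 8 h 42 min
Sat: 7:00 AM–1:11 PM = 6 h 11 min; less 15 min break → 5 h 56 min
Sun: 9:27 AM–8:19 PM = 10 h 52 min
Total: 10 h 5 min + 6 h 11 min + 8 h 42 min + 5 h 56 min + 10 h 52 min = 41 h 46 min.

41.77 hours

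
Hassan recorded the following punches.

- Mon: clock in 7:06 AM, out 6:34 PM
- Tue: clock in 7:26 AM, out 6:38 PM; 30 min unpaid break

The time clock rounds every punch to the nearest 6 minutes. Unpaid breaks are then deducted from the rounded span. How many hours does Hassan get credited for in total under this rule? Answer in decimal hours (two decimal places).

Mon: in 7:06 AM→7:06 AM, out 6:34 PM→6:36 PM; 11 h 30 min
Tue: in 7:26 AM→7:24 AM, out 6:38 PM→6:36 PM; 11 h 12 min − 30 min = 10 h 42 min
Total credited: 22 h 12 min.

22.20 hours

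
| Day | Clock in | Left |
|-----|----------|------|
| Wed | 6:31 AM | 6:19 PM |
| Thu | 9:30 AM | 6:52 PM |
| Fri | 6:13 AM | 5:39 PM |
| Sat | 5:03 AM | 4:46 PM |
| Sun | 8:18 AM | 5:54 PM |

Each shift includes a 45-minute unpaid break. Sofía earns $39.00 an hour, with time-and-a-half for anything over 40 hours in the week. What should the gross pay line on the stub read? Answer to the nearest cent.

Wed: 6:31 AM–6:19 PM = 11 h 48 min; less 45 min break → 11 h 3 min
Thu: 9:30 AM–6:52 PM = 9 h 22 min; less 45 min break → 8 h 37 min
Fri: 6:13 AM–5:39 PM = 11 h 26 min; less 45 min break → 10 h 41 min
Sat: 5:03 AM–4:46 PM = 11 h 43 min; less 45 min break → 10 h 58 min
Sun: 8:18 AM–5:54 PM = 9 h 36 min; less 45 min break → 8 h 51 min
Total worked: 50 h 10 min = 3010 min.
Regular 40 h 0 min = 2400 min at $39.00/h; overtime 10 h 10 min = 610 min at $58.50/h.
Pay = (2400 × $39.00 + 610 × $58.50) ÷ 60 = $2154.75.

$2154.75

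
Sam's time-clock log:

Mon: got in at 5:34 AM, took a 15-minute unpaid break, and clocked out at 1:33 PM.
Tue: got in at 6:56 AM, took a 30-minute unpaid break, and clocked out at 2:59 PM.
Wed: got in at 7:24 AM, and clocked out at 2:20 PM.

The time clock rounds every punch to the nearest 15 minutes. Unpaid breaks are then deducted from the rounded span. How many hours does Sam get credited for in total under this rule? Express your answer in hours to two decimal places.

Mon: in 5:34 AM→5:30 AM, out 1:33 PM→1:30 PM; 8 h 0 min − 15 min = 7 h 45 min
Tue: in 6:56 AM→7:00 AM, out 2:59 PM→3:00 PM; 8 h 0 min − 30 min = 7 h 30 min
Wed: in 7:24 AM→7:30 AM, out 2:20 PM→2:15 PM; 6 h 45 min
Total credited: 22 h 0 min.

22.00 hours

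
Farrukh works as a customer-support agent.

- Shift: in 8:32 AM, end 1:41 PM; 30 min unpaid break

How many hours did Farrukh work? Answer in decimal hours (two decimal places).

Shift: 8:32 AM–1:41 PM = 5 h 9 min; less 30 min break → 4 h 39 min

4.65 hours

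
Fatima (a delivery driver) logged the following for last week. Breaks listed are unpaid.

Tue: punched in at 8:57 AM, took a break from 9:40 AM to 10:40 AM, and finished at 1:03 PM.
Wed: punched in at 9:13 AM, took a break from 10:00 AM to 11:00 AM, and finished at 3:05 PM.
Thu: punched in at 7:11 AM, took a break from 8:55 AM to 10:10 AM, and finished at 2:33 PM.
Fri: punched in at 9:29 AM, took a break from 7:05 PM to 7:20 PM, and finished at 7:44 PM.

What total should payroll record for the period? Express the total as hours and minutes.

Tue: 8:57 AM–1:03 PM = 4 h 6 min; less 60 min break → 3 h 6 min
Wed: 9:13 AM–3:05 PM = 5 h 52 min; less 60 min break → 4 h 52 min
Thu: 7:11 AM–2:33 PM = 7 h 22 min; less 75 min break → 6 h 7 min
Fri: 9:29 AM–7:44 PM = 10 h 15 min; less 15 min break → 10 h 0 min
Total: 3 h 6 min + 4 h 52 min + 6 h 7 min + 10 h 0 min = 24 h 5 min.

24 h 5 min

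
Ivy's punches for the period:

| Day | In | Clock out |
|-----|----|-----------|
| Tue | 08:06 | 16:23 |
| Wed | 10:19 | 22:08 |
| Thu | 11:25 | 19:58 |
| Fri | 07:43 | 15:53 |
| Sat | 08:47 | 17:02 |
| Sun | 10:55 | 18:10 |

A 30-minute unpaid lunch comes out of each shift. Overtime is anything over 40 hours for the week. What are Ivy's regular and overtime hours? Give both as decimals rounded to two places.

Regular 40.00 hours, overtime 9.32 hours

Tue: 08:06–16:23 = 8 h 17 min; less 30 min break → 7 h 47 min
Wed: 10:19–22:08 = 11 h 49 min; less 30 min break → 11 h 19 min
Thu: 11:25–19:58 = 8 h 33 min; less 30 min break → 8 h 3 min
Fri: 07:43–15:53 = 8 h 10 min; less 30 min break → 7 h 40 min
Sat: 08:47–17:02 = 8 h 15 min; less 30 min break → 7 h 45 min
Sun: 10:55–18:10 = 7 h 15 min; less 30 min break → 6 h 45 min
Total worked: 49 h 19 min = 49.32 h.
Threshold 40 h → overtime 9 h 19 min, regular 40 h 0 min.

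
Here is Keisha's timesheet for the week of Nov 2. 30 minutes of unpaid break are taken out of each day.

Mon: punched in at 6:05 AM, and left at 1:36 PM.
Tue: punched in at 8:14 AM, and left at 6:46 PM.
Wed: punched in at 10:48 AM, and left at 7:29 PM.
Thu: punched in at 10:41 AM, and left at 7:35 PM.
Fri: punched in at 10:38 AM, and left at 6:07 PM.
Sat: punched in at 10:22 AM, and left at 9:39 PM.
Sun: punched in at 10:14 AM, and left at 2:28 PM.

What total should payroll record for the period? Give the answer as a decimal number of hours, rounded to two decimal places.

Mon: 6:05 AM–1:36 PM = 7 h 31 min; less 30 min break → 7 h 1 min
Tue: 8:14 AM–6:46 PM = 10 h 32 min; less 30 min break → 10 h 2 min
Wed: 10:48 AM–7:29 PM = 8 h 41 min; less 30 min break → 8 h 11 min
Thu: 10:41 AM–7:35 PM = 8 h 54 min; less 30 min break → 8 h 24 min
Fri: 10:38 AM–6:07 PM = 7 h 29 min; less 30 min break → 6 h 59 min
Sat: 10:22 AM–9:39 PM = 11 h 17 min; less 30 min break → 10 h 47 min
Sun: 10:14 AM–2:28 PM = 4 h 14 min; less 30 min break → 3 h 44 min
Total: 7 h 1 min + 10 h 2 min + 8 h 11 min + 8 h 24 min + 6 h 59 min + 10 h 47 min + 3 h 44 min = 55 h 8 min.

55.13 hours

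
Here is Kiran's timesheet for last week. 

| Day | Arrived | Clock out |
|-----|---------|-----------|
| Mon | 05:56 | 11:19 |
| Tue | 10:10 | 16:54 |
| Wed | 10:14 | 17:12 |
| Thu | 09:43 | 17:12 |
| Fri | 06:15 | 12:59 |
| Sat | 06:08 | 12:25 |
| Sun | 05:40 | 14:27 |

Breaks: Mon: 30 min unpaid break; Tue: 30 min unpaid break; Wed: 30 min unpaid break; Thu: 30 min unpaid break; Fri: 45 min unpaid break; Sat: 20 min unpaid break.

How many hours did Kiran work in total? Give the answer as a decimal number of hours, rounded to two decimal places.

45.28 hours

Mon: 05:56–11:19 = 5 h 23 min; less 30 min break → 4 h 53 min
Tue: 10:10–16:54 = 6 h 44 min; less 30 min break → 6 h 14 min
Wed: 10:14–17:12 = 6 h 58 min; less 30 min break → 6 h 28 min
Thu: 09:43–17:12 = 7 h 29 min; less 30 min break → 6 h 59 min
Fri: 06:15–12:59 = 6 h 44 min; less 45 min break → 5 h 59 min
Sat: 06:08–12:25 = 6 h 17 min; less 20 min break → 5 h 57 min
Sun: 05:40–14:27 = 8 h 47 min
Total: 4 h 53 min + 6 h 14 min + 6 h 28 min + 6 h 59 min + 5 h 59 min + 5 h 57 min + 8 h 47 min = 45 h 17 min.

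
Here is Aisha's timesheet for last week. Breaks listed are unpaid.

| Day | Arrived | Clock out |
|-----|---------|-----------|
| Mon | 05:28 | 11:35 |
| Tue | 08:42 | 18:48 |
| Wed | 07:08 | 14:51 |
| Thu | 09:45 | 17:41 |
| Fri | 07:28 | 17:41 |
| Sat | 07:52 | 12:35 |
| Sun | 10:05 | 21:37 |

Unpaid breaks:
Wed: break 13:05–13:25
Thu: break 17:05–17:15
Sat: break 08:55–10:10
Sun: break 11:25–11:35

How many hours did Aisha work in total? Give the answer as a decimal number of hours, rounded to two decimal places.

Mon: 05:28–11:35 = 6 h 7 min
Tue: 08:42–18:48 = 10 h 6 min
Wed: 07:08–14:51 = 7 h 43 min; less 20 min break → 7 h 23 min
Thu: 09:45–17:41 = 7 h 56 min; less 10 min break → 7 h 46 min
Fri: 07:28–17:41 = 10 h 13 min
Sat: 07:52–12:35 = 4 h 43 min; less 75 min break → 3 h 28 min
Sun: 10:05–21:37 = 11 h 32 min; less 10 min break → 11 h 22 min
Total: 6 h 7 min + 10 h 6 min + 7 h 23 min + 7 h 46 min + 10 h 13 min + 3 h 28 min + 11 h 22 min = 56 h 25 min.

56.42 hours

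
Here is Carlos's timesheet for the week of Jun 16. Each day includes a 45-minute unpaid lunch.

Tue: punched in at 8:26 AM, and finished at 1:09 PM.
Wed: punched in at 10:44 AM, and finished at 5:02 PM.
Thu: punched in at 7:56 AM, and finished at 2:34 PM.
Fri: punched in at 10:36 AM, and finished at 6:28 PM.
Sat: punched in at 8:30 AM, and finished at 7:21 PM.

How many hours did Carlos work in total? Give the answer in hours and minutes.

Tue: 8:26 AM–1:09 PM = 4 h 43 min; less 45 min break → 3 h 58 min
Wed: 10:44 AM–5:02 PM = 6 h 18 min; less 45 min break → 5 h 33 min
Thu: 7:56 AM–2:34 PM = 6 h 38 min; less 45 min break → 5 h 53 min
Fri: 10:36 AM–6:28 PM = 7 h 52 min; less 45 min break → 7 h 7 min
Sat: 8:30 AM–7:21 PM = 10 h 51 min; less 45 min break → 10 h 6 min
Total: 3 h 58 min + 5 h 33 min + 5 h 53 min + 7 h 7 min + 10 h 6 min = 32 h 37 min.

32 h 37 min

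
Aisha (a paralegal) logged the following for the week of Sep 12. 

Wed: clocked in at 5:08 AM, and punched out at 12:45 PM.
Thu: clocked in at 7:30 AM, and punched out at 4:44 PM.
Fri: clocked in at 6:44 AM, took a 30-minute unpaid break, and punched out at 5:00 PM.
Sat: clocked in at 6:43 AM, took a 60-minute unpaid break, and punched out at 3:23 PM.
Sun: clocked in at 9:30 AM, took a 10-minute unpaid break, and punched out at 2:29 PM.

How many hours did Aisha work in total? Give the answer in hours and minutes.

Wed: 5:08 AM–12:45 PM = 7 h 37 min
Thu: 7:30 AM–4:44 PM = 9 h 14 min
Fri: 6:44 AM–5:00 PM = 10 h 16 min; less 30 min break → 9 h 46 min
Sat: 6:43 AM–3:23 PM = 8 h 40 min; less 60 min break → 7 h 40 min
Sun: 9:30 AM–2:29 PM = 4 h 59 min; less 10 min break → 4 h 49 min
Total: 7 h 37 min + 9 h 14 min + 9 h 46 min + 7 h 40 min + 4 h 49 min = 39 h 6 min.

39 h 6 min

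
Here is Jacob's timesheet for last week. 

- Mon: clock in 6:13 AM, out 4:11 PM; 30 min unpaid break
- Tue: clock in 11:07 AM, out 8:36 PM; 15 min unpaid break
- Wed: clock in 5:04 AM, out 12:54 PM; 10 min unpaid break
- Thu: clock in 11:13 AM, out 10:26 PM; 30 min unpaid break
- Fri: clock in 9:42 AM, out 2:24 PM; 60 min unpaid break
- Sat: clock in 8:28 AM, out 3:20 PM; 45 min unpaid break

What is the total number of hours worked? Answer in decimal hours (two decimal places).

Mon: 6:13 AM–4:11 PM = 9 h 58 min; less 30 min break → 9 h 28 min
Tue: 11:07 AM–8:36 PM = 9 h 29 min; less 15 min break → 9 h 14 min
Wed: 5:04 AM–12:54 PM = 7 h 50 min; less 10 min break → 7 h 40 min
Thu: 11:13 AM–10:26 PM = 11 h 13 min; less 30 min break → 10 h 43 min
Fri: 9:42 AM–2:24 PM = 4 h 42 min; less 60 min break → 3 h 42 min
Sat: 8:28 AM–3:20 PM = 6 h 52 min; less 45 min break → 6 h 7 min
Total: 9 h 28 min + 9 h 14 min + 7 h 40 min + 10 h 43 min + 3 h 42 min + 6 h 7 min = 46 h 54 min.

46.90 hours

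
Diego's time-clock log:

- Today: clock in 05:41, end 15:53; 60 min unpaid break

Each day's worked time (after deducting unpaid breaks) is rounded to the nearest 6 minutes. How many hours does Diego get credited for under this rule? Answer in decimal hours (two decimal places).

9.20 hours

Today: 05:41–15:53 = 10 h 12 min − 60 min = 9 h 12 min → rounds to 9 h 12 min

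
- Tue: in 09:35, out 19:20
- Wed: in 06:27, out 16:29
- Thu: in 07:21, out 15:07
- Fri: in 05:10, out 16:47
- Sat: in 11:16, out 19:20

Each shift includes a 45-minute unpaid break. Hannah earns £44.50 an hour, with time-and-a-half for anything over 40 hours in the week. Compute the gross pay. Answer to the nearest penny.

£2012.51

Tue: 09:35–19:20 = 9 h 45 min; less 45 min break → 9 h 0 min
Wed: 06:27–16:29 = 10 h 2 min; less 45 min break → 9 h 17 min
Thu: 07:21–15:07 = 7 h 46 min; less 45 min break → 7 h 1 min
Fri: 05:10–16:47 = 11 h 37 min; less 45 min break → 10 h 52 min
Sat: 11:16–19:20 = 8 h 4 min; less 45 min break → 7 h 19 min
Total worked: 43 h 29 min = 2609 min.
Regular 40 h 0 min = 2400 min at £44.50/h; overtime 3 h 29 min = 209 min at £66.75/h.
Pay = (2400 × £44.50 + 209 × £66.75) ÷ 60 = £2012.51.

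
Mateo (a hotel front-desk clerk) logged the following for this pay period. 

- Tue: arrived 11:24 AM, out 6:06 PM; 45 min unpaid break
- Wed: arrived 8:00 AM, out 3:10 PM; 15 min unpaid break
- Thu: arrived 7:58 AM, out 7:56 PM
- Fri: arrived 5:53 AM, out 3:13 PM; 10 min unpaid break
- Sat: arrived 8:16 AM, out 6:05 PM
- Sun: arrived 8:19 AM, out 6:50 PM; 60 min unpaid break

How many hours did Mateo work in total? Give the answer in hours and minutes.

Tue: 11:24 AM–6:06 PM = 6 h 42 min; less 45 min break → 5 h 57 min
Wed: 8:00 AM–3:10 PM = 7 h 10 min; less 15 min break → 6 h 55 min
Thu: 7:58 AM–7:56 PM = 11 h 58 min
Fri: 5:53 AM–3:13 PM = 9 h 20 min; less 10 min break → 9 h 10 min
Sat: 8:16 AM–6:05 PM = 9 h 49 min
Sun: 8:19 AM–6:50 PM = 10 h 31 min; less 60 min break → 9 h 31 min
Total: 5 h 57 min + 6 h 55 min + 11 h 58 min + 9 h 10 min + 9 h 49 min + 9 h 31 min = 53 h 20 min.

53 h 20 min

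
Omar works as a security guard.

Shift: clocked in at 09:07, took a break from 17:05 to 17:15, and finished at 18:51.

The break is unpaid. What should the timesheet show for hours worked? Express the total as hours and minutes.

9 h 34 min

Shift: 09:07–18:51 = 9 h 44 min; less 10 min break → 9 h 34 min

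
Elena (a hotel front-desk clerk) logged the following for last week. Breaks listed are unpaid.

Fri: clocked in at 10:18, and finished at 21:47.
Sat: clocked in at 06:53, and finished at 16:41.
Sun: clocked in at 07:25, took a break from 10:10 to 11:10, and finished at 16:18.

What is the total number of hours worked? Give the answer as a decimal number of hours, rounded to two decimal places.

29.17 hours

Fri: 10:18–21:47 = 11 h 29 min
Sat: 06:53–16:41 = 9 h 48 min
Sun: 07:25–16:18 = 8 h 53 min; less 60 min break → 7 h 53 min
Total: 11 h 29 min + 9 h 48 min + 7 h 53 min = 29 h 10 min.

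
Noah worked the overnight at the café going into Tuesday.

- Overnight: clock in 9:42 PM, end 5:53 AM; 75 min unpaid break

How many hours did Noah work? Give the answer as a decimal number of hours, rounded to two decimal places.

Overnight: 9:42 PM → midnight = 2 h 18 min; midnight → 5:53 AM = 5 h 53 min; span 8 h 11 min; less 75 min break → 6 h 56 min

6.93 hours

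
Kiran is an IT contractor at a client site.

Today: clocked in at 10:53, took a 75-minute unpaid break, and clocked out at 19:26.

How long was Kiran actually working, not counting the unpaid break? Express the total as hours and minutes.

7 h 18 min

Today: 10:53–19:26 = 8 h 33 min; less 75 min break → 7 h 18 min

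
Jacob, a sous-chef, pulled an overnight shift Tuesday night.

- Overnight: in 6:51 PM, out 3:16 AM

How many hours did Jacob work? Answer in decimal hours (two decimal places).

Overnight: 6:51 PM → midnight = 5 h 9 min; midnight → 3:16 AM = 3 h 16 min; span 8 h 25 min

8.42 hours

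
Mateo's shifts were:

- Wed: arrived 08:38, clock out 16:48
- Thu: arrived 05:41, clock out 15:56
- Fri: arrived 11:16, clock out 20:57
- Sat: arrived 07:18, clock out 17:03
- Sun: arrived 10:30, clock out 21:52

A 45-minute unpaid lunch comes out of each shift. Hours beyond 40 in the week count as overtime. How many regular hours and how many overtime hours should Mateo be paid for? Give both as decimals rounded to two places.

Regular 40.00 hours, overtime 5.47 hours

Wed: 08:38–16:48 = 8 h 10 min; less 45 min break → 7 h 25 min
Thu: 05:41–15:56 = 10 h 15 min; less 45 min break → 9 h 30 min
Fri: 11:16–20:57 = 9 h 41 min; less 45 min break → 8 h 56 min
Sat: 07:18–17:03 = 9 h 45 min; less 45 min break → 9 h 0 min
Sun: 10:30–21:52 = 11 h 22 min; less 45 min break → 10 h 37 min
Total worked: 45 h 28 min = 45.47 h.
Threshold 40 h → overtime 5 h 28 min, regular 40 h 0 min.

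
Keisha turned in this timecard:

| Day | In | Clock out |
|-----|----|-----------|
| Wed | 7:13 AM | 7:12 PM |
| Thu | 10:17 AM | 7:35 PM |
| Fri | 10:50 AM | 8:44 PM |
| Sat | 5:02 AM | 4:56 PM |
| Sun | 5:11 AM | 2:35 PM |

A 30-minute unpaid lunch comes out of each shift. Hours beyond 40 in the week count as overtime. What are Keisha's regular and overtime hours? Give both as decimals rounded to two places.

Regular 40.00 hours, overtime 9.98 hours

Wed: 7:13 AM–7:12 PM = 11 h 59 min; less 30 min break → 11 h 29 min
Thu: 10:17 AM–7:35 PM = 9 h 18 min; less 30 min break → 8 h 48 min
Fri: 10:50 AM–8:44 PM = 9 h 54 min; less 30 min break → 9 h 24 min
Sat: 5:02 AM–4:56 PM = 11 h 54 min; less 30 min break → 11 h 24 min
Sun: 5:11 AM–2:35 PM = 9 h 24 min; less 30 min break → 8 h 54 min
Total worked: 49 h 59 min = 49.98 h.
Threshold 40 h → overtime 9 h 59 min, regular 40 h 0 min.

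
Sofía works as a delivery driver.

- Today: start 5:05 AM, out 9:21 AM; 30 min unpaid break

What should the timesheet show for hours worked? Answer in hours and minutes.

Today: 5:05 AM–9:21 AM = 4 h 16 min; less 30 min break → 3 h 46 min

3 h 46 min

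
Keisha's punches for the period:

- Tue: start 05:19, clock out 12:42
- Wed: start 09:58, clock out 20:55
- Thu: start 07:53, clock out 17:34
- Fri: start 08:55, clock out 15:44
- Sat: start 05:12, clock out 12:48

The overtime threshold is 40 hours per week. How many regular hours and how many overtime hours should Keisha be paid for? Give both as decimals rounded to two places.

Tue: 05:19–12:42 = 7 h 23 min
Wed: 09:58–20:55 = 10 h 57 min
Thu: 07:53–17:34 = 9 h 41 min
Fri: 08:55–15:44 = 6 h 49 min
Sat: 05:12–12:48 = 7 h 36 min
Total worked: 42 h 26 min = 42.43 h.
Threshold 40 h → overtime 2 h 26 min, regular 40 h 0 min.

Regular 40.00 hours, overtime 2.43 hours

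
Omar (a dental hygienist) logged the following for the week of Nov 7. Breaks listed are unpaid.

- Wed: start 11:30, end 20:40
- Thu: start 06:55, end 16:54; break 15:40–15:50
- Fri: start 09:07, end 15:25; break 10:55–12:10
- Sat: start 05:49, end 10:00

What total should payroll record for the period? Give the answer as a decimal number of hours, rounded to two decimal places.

28.22 hours

Wed: 11:30–20:40 = 9 h 10 min
Thu: 06:55–16:54 = 9 h 59 min; less 10 min break → 9 h 49 min
Fri: 09:07–15:25 = 6 h 18 min; less 75 min break → 5 h 3 min
Sat: 05:49–10:00 = 4 h 11 min
Total: 9 h 10 min + 9 h 49 min + 5 h 3 min + 4 h 11 min = 28 h 13 min.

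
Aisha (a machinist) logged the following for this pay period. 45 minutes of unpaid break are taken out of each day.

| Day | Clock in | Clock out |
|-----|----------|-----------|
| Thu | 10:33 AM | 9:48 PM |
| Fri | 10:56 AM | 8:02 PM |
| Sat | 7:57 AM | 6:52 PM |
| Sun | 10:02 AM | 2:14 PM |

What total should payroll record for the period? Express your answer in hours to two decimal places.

Thu: 10:33 AM–9:48 PM = 11 h 15 min; less 45 min break → 10 h 30 min
Fri: 10:56 AM–8:02 PM = 9 h 6 min; less 45 min break → 8 h 21 min
Sat: 7:57 AM–6:52 PM = 10 h 55 min; less 45 min break → 10 h 10 min
Sun: 10:02 AM–2:14 PM = 4 h 12 min; less 45 min break → 3 h 27 min
Total: 10 h 30 min + 8 h 21 min + 10 h 10 min + 3 h 27 min = 32 h 28 min.

32.47 hours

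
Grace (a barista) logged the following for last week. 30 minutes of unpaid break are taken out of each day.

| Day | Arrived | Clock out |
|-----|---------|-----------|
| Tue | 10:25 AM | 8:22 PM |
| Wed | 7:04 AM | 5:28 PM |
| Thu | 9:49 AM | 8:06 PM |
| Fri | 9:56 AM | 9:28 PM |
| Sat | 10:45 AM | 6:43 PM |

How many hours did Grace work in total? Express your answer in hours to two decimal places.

Tue: 10:25 AM–8:22 PM = 9 h 57 min; less 30 min break → 9 h 27 min
Wed: 7:04 AM–5:28 PM = 10 h 24 min; less 30 min break → 9 h 54 min
Thu: 9:49 AM–8:06 PM = 10 h 17 min; less 30 min break → 9 h 47 min
Fri: 9:56 AM–9:28 PM = 11 h 32 min; less 30 min break → 11 h 2 min
Sat: 10:45 AM–6:43 PM = 7 h 58 min; less 30 min break → 7 h 28 min
Total: 9 h 27 min + 9 h 54 min + 9 h 47 min + 11 h 2 min + 7 h 28 min = 47 h 38 min.

47.63 hours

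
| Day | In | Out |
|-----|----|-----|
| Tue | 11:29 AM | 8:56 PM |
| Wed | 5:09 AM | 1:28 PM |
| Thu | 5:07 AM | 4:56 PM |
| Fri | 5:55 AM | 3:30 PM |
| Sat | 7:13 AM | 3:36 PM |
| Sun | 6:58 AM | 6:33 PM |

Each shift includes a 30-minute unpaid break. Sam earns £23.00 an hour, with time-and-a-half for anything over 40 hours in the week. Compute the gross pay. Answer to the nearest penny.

£1476.60

Tue: 11:29 AM–8:56 PM = 9 h 27 min; less 30 min break → 8 h 57 min
Wed: 5:09 AM–1:28 PM = 8 h 19 min; less 30 min break → 7 h 49 min
Thu: 5:07 AM–4:56 PM = 11 h 49 min; less 30 min break → 11 h 19 min
Fri: 5:55 AM–3:30 PM = 9 h 35 min; less 30 min break → 9 h 5 min
Sat: 7:13 AM–3:36 PM = 8 h 23 min; less 30 min break → 7 h 53 min
Sun: 6:58 AM–6:33 PM = 11 h 35 min; less 30 min break → 11 h 5 min
Total worked: 56 h 8 min = 3368 min.
Regular 40 h 0 min = 2400 min at £23.00/h; overtime 16 h 8 min = 968 min at £34.50/h.
Pay = (2400 × £23.00 + 968 × £34.50) ÷ 60 = £1476.60.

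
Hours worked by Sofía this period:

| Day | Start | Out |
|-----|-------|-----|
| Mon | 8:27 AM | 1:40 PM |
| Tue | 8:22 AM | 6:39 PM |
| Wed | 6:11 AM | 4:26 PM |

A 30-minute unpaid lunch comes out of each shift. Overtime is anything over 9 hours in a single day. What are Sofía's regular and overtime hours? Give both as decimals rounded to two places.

Regular 22.72 hours, overtime 1.53 hours

Mon: 8:27 AM–1:40 PM = 5 h 13 min; less 30 min break → 4 h 43 min
Tue: 8:22 AM–6:39 PM = 10 h 17 min; less 30 min break → 9 h 47 min
Wed: 6:11 AM–4:26 PM = 10 h 15 min; less 30 min break → 9 h 45 min
Mon reg 4 h 43 min / OT 0 h 0 min; Tue reg 9 h 0 min / OT 0 h 47 min; Wed reg 9 h 0 min / OT 0 h 45 min.
Totals: regular 22 h 43 min, overtime 1 h 32 min.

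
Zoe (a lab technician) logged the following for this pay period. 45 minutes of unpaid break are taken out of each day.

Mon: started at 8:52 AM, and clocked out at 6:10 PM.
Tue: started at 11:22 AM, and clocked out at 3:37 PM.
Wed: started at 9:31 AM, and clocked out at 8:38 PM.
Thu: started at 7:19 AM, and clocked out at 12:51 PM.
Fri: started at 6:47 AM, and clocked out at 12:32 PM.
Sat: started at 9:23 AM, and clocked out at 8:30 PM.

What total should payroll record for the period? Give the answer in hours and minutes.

42 h 34 min

Mon: 8:52 AM–6:10 PM = 9 h 18 min; less 45 min break → 8 h 33 min
Tue: 11:22 AM–3:37 PM = 4 h 15 min; less 45 min break → 3 h 30 min
Wed: 9:31 AM–8:38 PM = 11 h 7 min; less 45 min break → 10 h 22 min
Thu: 7:19 AM–12:51 PM = 5 h 32 min; less 45 min break → 4 h 47 min
Fri: 6:47 AM–12:32 PM = 5 h 45 min; less 45 min break → 5 h 0 min
Sat: 9:23 AM–8:30 PM = 11 h 7 min; less 45 min break → 10 h 22 min
Total: 8 h 33 min + 3 h 30 min + 10 h 22 min + 4 h 47 min + 5 h 0 min + 10 h 22 min = 42 h 34 min.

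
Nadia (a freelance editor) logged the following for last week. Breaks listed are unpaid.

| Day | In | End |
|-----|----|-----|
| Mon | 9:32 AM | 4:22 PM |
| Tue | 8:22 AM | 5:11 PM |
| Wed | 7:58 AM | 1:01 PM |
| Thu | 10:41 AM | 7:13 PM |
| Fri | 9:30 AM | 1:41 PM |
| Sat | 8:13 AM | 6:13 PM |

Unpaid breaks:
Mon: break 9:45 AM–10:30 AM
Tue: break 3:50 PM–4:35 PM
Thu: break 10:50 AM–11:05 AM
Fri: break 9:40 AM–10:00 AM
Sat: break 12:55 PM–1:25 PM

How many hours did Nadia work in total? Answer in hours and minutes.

Mon: 9:32 AM–4:22 PM = 6 h 50 min; less 45 min break → 6 h 5 min
Tue: 8:22 AM–5:11 PM = 8 h 49 min; less 45 min break → 8 h 4 min
Wed: 7:58 AM–1:01 PM = 5 h 3 min
Thu: 10:41 AM–7:13 PM = 8 h 32 min; less 15 min break → 8 h 17 min
Fri: 9:30 AM–1:41 PM = 4 h 11 min; less 20 min break → 3 h 51 min
Sat: 8:13 AM–6:13 PM = 10 h 0 min; less 30 min break → 9 h 30 min
Total: 6 h 5 min + 8 h 4 min + 5 h 3 min + 8 h 17 min + 3 h 51 min + 9 h 30 min = 40 h 50 min.

40 h 50 min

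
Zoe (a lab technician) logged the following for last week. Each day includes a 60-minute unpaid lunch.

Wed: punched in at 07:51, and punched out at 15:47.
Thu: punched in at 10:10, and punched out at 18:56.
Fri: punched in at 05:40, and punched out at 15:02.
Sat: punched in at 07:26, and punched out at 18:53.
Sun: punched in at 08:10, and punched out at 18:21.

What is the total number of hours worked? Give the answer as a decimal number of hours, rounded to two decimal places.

42.70 hours

Wed: 07:51–15:47 = 7 h 56 min; less 60 min break → 6 h 56 min
Thu: 10:10–18:56 = 8 h 46 min; less 60 min break → 7 h 46 min
Fri: 05:40–15:02 = 9 h 22 min; less 60 min break → 8 h 22 min
Sat: 07:26–18:53 = 11 h 27 min; less 60 min break → 10 h 27 min
Sun: 08:10–18:21 = 10 h 11 min; less 60 min break → 9 h 11 min
Total: 6 h 56 min + 7 h 46 min + 8 h 22 min + 10 h 27 min + 9 h 11 min = 42 h 42 min.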